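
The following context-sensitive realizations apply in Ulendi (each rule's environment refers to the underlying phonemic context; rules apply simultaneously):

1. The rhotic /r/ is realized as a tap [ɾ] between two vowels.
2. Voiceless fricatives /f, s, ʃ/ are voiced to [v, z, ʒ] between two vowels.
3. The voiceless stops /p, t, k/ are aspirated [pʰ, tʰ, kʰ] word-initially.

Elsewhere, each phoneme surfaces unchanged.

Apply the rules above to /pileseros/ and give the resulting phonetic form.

[pʰilezeɾos]

/p/ — word-initial, word-initially — surfaces as [pʰ] (rule 3).
/i/ — not in any rule's target class → [i].
/l/ — not in any rule's target class → [l].
/e/ (between /l/ and /s/) is unaffected → [e].
/s/ (between /e/ and /e/): between two vowels, so rule 2 applies → [z].
/e/ (between /s/ and /r/) is unaffected → [e].
Rule 1 applies to /r/ (between /e/ and /o/: between two vowels) → [ɾ].
/o/ (between /r/ and /s/): no rule targets it → [o].
/s/ — word-final; rule 2 does not apply here → [s].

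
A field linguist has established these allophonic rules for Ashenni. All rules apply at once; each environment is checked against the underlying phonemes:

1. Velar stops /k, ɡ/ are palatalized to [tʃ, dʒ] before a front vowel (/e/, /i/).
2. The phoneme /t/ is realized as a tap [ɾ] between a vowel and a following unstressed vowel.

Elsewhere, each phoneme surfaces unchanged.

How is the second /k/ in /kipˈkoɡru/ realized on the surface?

/k/ (between /p/ and /o/): rule 1 targets it, but not before a front vowel → unchanged [k].

[k]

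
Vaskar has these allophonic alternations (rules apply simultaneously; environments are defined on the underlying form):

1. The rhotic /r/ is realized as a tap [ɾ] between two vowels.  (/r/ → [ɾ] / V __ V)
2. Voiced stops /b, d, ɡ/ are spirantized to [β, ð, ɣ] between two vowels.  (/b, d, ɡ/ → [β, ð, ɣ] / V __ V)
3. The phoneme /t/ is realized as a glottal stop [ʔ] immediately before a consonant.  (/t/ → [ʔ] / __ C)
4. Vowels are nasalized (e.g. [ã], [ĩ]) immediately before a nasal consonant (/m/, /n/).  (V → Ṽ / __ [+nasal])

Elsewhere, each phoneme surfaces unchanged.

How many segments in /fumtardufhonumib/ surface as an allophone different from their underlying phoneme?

3

Segments that undergo a rule: /u/ → [ũ] (rule 4); /o/ → [õ] (rule 4); /u/ → [ũ] (rule 4).
All other segments surface unchanged.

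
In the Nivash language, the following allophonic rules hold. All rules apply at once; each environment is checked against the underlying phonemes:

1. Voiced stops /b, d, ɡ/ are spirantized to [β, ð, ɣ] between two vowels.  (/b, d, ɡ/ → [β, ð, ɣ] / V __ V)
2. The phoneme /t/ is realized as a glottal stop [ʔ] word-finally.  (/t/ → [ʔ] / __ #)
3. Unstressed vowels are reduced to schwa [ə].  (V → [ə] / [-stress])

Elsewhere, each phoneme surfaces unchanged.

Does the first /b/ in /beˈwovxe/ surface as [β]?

No

/b/ (word-initial) is in the target of rule 1 but the environment (between two vowels) is not met → [b].
The actual realization is [b], not [β].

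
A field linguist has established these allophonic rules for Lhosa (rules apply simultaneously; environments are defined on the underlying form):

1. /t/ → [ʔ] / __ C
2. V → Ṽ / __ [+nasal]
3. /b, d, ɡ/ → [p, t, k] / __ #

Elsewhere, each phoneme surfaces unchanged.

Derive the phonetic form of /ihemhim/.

[ihẽmhĩm]

/i/ — word-initial; rule 2 does not apply here → [i].
/h/ stays [h].
Rule 2 applies to /e/ (between /h/ and /m/: before a nasal consonant) → [ẽ].
/m/ stays [m].
/h/ stays [h].
/i/ — between /h/ and /m/, before a nasal consonant — surfaces as [ĩ] (rule 2).
/m/ — not in any rule's target class → [m].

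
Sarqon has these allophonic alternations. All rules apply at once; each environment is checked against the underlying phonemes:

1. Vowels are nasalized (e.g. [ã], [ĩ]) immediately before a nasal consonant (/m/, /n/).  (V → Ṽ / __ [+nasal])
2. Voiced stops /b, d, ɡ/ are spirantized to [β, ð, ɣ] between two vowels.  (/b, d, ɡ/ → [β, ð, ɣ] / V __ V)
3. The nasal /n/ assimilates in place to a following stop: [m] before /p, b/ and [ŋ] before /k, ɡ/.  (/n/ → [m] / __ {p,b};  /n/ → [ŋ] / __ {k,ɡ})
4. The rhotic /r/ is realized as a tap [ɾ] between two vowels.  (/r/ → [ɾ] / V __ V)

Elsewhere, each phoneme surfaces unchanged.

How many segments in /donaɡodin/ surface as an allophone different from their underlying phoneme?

4

Segments that undergo a rule: /o/ → [õ] (rule 1); /ɡ/ → [ɣ] (rule 2); /d/ → [ð] (rule 2); /i/ → [ĩ] (rule 1).
All other segments surface unchanged.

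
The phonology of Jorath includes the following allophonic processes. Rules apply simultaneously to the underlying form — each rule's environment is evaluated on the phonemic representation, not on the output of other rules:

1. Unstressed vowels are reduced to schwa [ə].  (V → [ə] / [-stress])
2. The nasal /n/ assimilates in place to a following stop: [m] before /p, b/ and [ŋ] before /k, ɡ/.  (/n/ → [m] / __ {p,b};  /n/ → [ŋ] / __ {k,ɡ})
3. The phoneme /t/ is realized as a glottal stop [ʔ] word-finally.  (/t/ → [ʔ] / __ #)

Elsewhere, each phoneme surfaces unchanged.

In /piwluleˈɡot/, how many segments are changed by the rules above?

4

Segments that undergo a rule: /i/ → [ə] (rule 1); /u/ → [ə] (rule 1); /e/ → [ə] (rule 1); /t/ → [ʔ] (rule 3).
All other segments surface unchanged.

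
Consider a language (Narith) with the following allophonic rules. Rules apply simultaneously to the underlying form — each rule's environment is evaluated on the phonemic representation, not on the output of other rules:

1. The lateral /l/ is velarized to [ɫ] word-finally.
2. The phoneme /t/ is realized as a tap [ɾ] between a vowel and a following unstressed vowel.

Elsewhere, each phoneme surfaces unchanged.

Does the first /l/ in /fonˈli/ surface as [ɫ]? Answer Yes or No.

/l/ (between /n/ and /i/): rule 1 targets it, but not word-finally → unchanged [l].
The actual realization is [l], not [ɫ].

No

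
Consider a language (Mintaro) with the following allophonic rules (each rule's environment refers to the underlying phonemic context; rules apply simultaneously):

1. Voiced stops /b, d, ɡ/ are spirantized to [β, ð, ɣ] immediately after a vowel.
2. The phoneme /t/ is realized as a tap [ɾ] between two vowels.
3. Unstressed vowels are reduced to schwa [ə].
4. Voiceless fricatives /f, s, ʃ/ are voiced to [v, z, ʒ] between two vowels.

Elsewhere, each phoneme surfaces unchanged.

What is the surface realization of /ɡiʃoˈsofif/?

[ɡəʒəˈzovəf]

/ɡ/ (word-initial) is in the target of rule 1 but the environment (immediately after a vowel) is not met → [ɡ].
/i/ — between /ɡ/ and /ʃ/, in an unstressed syllable — surfaces as [ə] (rule 3).
/ʃ/ (between /i/ and /o/): between two vowels, so rule 4 applies → [ʒ].
Rule 3 applies to /o/ (between /ʃ/ and /s/: in an unstressed syllable) → [ə].
/s/ meets the environment for rule 4 (between two vowels) → [z].
/o/ (between /s/ and /f/): rule 3 targets it, but not in an unstressed syllable → unchanged [o].
/f/ (between /o/ and /i/) occurs between two vowels → [v] by rule 4.
/i/ (between /f/ and /f/) occurs in an unstressed syllable → [ə] by rule 3.
/f/ (word-final) is in the target of rule 4 but the environment (between two vowels) is not met → [f].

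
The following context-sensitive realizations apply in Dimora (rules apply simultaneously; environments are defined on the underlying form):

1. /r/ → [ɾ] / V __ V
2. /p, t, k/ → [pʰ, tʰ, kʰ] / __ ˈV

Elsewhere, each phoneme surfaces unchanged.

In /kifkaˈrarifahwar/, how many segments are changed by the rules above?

2

Segments that undergo a rule: /r/ → [ɾ] (rule 1); /r/ → [ɾ] (rule 1).
All other segments surface unchanged.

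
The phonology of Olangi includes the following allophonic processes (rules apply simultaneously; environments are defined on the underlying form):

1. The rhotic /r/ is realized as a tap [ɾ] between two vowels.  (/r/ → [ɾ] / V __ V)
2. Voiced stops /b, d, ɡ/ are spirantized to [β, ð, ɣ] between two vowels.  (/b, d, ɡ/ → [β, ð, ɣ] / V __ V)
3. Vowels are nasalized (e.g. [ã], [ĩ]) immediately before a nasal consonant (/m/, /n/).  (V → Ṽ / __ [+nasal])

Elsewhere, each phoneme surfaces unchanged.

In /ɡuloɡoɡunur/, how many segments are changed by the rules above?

Segments that undergo a rule: /ɡ/ → [ɣ] (rule 2); /ɡ/ → [ɣ] (rule 2); /u/ → [ũ] (rule 3).
All other segments surface unchanged.

3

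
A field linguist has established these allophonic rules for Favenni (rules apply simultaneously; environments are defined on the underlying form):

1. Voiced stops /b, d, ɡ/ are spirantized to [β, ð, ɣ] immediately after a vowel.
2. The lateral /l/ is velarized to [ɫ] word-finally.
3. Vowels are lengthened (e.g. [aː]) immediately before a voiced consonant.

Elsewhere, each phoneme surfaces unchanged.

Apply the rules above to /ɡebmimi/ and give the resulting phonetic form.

[ɡeːβmiːmi]

/ɡ/ (word-initial) is in the target of rule 1 but the environment (immediately after a vowel) is not met → [ɡ].
Rule 3 applies to /e/ (between /ɡ/ and /b/: before a voiced consonant) → [eː].
/b/ meets the environment for rule 1 (immediately after a vowel) → [β].
/i/ meets the environment for rule 3 (before a voiced consonant) → [iː].
/i/ — word-final; rule 3 does not apply here → [i].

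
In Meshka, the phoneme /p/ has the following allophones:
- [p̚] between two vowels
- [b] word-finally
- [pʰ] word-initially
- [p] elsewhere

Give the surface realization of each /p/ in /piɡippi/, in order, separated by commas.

[pʰ], [p], [p]

Occurrence 1 (position 1): word-initially → [pʰ].
Occurrence 2 (position 5): no conditioning environment matches → elsewhere allophone [p].
Occurrence 3 (position 6): no conditioning environment matches → elsewhere allophone [p].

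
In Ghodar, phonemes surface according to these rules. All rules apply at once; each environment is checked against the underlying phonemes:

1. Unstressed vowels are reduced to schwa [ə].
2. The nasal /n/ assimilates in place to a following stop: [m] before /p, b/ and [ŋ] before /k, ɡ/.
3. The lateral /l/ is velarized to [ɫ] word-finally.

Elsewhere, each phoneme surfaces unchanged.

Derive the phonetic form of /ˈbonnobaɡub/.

/b/ stays [b].
/o/ (between /b/ and /n/): rule 1 targets it, but not in an unstressed syllable → unchanged [o].
/n/ (between /o/ and /n/): rule 2 targets it, but not before a labial or velar stop → unchanged [n].
/n/ (between /n/ and /o/) fails the environment for rule 2, so it stays [n].
Rule 1 applies to /o/ (between /n/ and /b/: in an unstressed syllable) → [ə].
/b/ stays [b].
Rule 1 applies to /a/ (between /b/ and /ɡ/: in an unstressed syllable) → [ə].
/ɡ/ — not in any rule's target class → [ɡ].
/u/ (between /ɡ/ and /b/) occurs in an unstressed syllable → [ə] by rule 1.
/b/ (word-final): no rule targets it → [b].

[ˈbonnəbəɡəb]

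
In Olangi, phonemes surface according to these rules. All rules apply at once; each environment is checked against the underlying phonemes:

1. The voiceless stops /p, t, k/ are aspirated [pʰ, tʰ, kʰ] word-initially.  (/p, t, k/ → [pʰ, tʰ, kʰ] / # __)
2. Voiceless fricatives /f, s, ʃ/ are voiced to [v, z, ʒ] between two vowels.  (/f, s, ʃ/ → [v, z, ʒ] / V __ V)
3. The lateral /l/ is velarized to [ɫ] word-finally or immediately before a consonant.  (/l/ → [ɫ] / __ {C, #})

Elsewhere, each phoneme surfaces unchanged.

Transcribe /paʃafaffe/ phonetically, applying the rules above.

/p/ meets the environment for rule 1 (word-initially) → [pʰ].
/ʃ/ — between /a/ and /a/, between two vowels — surfaces as [ʒ] (rule 2).
/f/ (between /a/ and /a/): between two vowels, so rule 2 applies → [v].
/f/ — between /a/ and /f/; rule 2 does not apply here → [f].
/f/ — between /f/ and /e/; rule 2 does not apply here → [f].

[pʰaʒavaffe]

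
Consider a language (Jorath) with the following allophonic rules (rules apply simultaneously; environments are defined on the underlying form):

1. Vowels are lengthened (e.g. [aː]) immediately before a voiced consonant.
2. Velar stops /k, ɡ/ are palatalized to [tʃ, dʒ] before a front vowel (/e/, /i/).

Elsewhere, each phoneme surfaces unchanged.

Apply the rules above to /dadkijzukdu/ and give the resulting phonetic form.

/a/ (between /d/ and /d/): before a voiced consonant, so rule 1 applies → [aː].
/k/ meets the environment for rule 2 (before a front vowel) → [tʃ].
/i/ (between /k/ and /j/) occurs before a voiced consonant → [iː] by rule 1.
/u/ (between /z/ and /k/): rule 1 targets it, but not before a voiced consonant → unchanged [u].
/k/ (between /u/ and /d/): rule 2 targets it, but not before a front vowel → unchanged [k].
/u/ (word-final): rule 1 targets it, but not before a voiced consonant → unchanged [u].

[daːdtʃiːjzukdu]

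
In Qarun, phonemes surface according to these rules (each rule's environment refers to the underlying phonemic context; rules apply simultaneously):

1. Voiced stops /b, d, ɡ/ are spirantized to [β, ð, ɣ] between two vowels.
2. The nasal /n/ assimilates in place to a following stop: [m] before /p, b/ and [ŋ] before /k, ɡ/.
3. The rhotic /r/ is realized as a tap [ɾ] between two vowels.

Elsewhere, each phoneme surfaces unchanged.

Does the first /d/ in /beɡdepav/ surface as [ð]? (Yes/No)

No

/d/ (between /ɡ/ and /e/) is in the target of rule 1 but the environment (between two vowels) is not met → [d].
The actual realization is [d], not [ð].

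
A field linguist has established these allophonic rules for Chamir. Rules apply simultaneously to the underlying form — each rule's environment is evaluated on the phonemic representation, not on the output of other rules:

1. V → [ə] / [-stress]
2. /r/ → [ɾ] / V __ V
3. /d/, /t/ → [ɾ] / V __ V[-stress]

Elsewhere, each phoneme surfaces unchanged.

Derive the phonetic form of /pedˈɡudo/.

[pədˈɡuɾə]

/p/ (word-initial) is unaffected → [p].
/e/ — between /p/ and /d/, in an unstressed syllable — surfaces as [ə] (rule 1).
/d/ (between /e/ and /ɡ/) fails the environment for rule 3, so it stays [d].
/ɡ/ stays [ɡ].
/u/ — between /ɡ/ and /d/; rule 1 does not apply here → [u].
/d/ (between /u/ and /o/): between a vowel and a following unstressed vowel, so rule 3 applies → [ɾ].
/o/ (word-final) occurs in an unstressed syllable → [ə] by rule 1.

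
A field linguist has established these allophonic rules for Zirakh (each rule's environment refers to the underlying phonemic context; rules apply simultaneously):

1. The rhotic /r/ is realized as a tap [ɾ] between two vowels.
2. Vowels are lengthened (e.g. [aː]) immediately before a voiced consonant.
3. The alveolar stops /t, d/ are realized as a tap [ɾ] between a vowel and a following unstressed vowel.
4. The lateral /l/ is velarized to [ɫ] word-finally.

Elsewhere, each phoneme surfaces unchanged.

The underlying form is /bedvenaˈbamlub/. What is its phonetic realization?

[beːdveːnaːˈbaːmluːb]

/b/ (word-initial) is unaffected → [b].
/e/ — between /b/ and /d/, before a voiced consonant — surfaces as [eː] (rule 2).
/d/ (between /e/ and /v/) fails the environment for rule 3, so it stays [d].
/v/ — not in any rule's target class → [v].
Rule 2 applies to /e/ (between /v/ and /n/: before a voiced consonant) → [eː].
/n/ (between /e/ and /a/): no rule targets it → [n].
/a/ (between /n/ and /b/) occurs before a voiced consonant → [aː] by rule 2.
/b/ stays [b].
/a/ meets the environment for rule 2 (before a voiced consonant) → [aː].
/m/ (between /a/ and /l/): no rule targets it → [m].
/l/ — between /m/ and /u/; rule 4 does not apply here → [l].
/u/ — between /l/ and /b/, before a voiced consonant — surfaces as [uː] (rule 2).
/b/ — not in any rule's target class → [b].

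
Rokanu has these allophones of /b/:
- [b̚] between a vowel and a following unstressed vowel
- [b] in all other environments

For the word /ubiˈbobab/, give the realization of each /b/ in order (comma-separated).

[b̚], [b], [b̚], [b]

Occurrence 1 (position 2): between a vowel and a following unstressed vowel → [b̚].
Occurrence 2 (position 4): no conditioning environment matches → elsewhere allophone [b].
Occurrence 3 (position 6): between a vowel and a following unstressed vowel → [b̚].
Occurrence 4 (position 8): no conditioning environment matches → elsewhere allophone [b].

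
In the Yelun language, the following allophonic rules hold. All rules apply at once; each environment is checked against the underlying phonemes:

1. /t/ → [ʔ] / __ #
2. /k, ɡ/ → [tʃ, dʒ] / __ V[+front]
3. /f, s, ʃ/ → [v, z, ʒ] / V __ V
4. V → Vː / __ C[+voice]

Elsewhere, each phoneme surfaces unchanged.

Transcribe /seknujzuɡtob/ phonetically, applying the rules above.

/s/ (word-initial) is in the target of rule 3 but the environment (between two vowels) is not met → [s].
/e/ (between /s/ and /k/) is in the target of rule 4 but the environment (before a voiced consonant) is not met → [e].
/k/ — between /e/ and /n/; rule 2 does not apply here → [k].
/n/ (between /k/ and /u/) is unaffected → [n].
/u/ (between /n/ and /j/) occurs before a voiced consonant → [uː] by rule 4.
/j/ (between /u/ and /z/) is unaffected → [j].
/z/ — not in any rule's target class → [z].
/u/ (between /z/ and /ɡ/): before a voiced consonant, so rule 4 applies → [uː].
/ɡ/ — between /u/ and /t/; rule 2 does not apply here → [ɡ].
/t/ (between /ɡ/ and /o/): rule 1 targets it, but not word-finally → unchanged [t].
/o/ meets the environment for rule 4 (before a voiced consonant) → [oː].
/b/ — not in any rule's target class → [b].

[seknuːjzuːɡtoːb]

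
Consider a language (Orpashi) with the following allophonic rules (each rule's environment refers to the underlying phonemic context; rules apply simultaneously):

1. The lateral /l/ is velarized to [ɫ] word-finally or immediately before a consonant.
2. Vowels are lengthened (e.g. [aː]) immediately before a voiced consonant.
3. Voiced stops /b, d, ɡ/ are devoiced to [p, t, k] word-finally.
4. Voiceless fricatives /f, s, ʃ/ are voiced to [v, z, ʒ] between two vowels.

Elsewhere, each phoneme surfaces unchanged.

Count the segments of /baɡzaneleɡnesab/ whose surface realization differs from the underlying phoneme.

7

Segments that undergo a rule: /a/ → [aː] (rule 2); /a/ → [aː] (rule 2); /e/ → [eː] (rule 2); /e/ → [eː] (rule 2); /s/ → [z] (rule 4); /a/ → [aː] (rule 2); /b/ → [p] (rule 3).
All other segments surface unchanged.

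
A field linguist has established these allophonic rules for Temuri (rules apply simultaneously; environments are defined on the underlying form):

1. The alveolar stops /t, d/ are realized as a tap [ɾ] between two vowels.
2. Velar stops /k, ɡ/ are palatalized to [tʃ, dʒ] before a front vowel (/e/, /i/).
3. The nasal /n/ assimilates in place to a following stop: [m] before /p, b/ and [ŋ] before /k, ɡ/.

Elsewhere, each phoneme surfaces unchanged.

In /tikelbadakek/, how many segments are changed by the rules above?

3

Segments that undergo a rule: /k/ → [tʃ] (rule 2); /d/ → [ɾ] (rule 1); /k/ → [tʃ] (rule 2).
All other segments surface unchanged.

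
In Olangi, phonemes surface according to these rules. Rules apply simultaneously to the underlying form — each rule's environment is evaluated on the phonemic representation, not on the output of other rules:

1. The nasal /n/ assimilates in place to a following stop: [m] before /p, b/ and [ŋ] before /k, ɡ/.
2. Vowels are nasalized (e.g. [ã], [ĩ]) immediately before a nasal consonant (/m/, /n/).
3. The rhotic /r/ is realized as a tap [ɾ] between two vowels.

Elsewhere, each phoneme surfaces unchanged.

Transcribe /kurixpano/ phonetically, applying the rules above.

[kuɾixpãno]

/k/ — not in any rule's target class → [k].
/u/ — between /k/ and /r/; rule 2 does not apply here → [u].
/r/ (between /u/ and /i/): between two vowels, so rule 3 applies → [ɾ].
/i/ — between /r/ and /x/; rule 2 does not apply here → [i].
/x/ (between /i/ and /p/) is unaffected → [x].
/p/ stays [p].
Rule 2 applies to /a/ (between /p/ and /n/: before a nasal consonant) → [ã].
/n/ — between /a/ and /o/; rule 1 does not apply here → [n].
/o/ (word-final): rule 2 targets it, but not before a nasal consonant → unchanged [o].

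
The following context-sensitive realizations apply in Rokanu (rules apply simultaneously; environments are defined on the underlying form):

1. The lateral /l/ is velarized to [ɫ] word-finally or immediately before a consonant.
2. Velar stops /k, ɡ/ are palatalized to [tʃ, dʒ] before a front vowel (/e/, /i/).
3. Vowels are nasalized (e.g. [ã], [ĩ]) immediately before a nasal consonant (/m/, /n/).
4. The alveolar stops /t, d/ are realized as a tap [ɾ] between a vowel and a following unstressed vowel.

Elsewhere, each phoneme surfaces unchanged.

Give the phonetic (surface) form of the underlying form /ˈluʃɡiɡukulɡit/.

[ˈluʃdʒiɡukuɫdʒit]

/l/ (word-initial) fails the environment for rule 1, so it stays [l].
/u/ (between /l/ and /ʃ/) fails the environment for rule 3, so it stays [u].
/ʃ/ stays [ʃ].
Rule 2 applies to /ɡ/ (between /ʃ/ and /i/: before a front vowel) → [dʒ].
/i/ (between /ɡ/ and /ɡ/): rule 3 targets it, but not before a nasal consonant → unchanged [i].
/ɡ/ (between /i/ and /u/) fails the environment for rule 2, so it stays [ɡ].
/u/ — between /ɡ/ and /k/; rule 3 does not apply here → [u].
/k/ (between /u/ and /u/) fails the environment for rule 2, so it stays [k].
/u/ (between /k/ and /l/) is in the target of rule 3 but the environment (before a nasal consonant) is not met → [u].
/l/ (between /u/ and /ɡ/): word-finally or immediately before a consonant, so rule 1 applies → [ɫ].
/ɡ/ — between /l/ and /i/, before a front vowel — surfaces as [dʒ] (rule 2).
/i/ (between /ɡ/ and /t/) is in the target of rule 3 but the environment (before a nasal consonant) is not met → [i].
/t/ (word-final) fails the environment for rule 4, so it stays [t].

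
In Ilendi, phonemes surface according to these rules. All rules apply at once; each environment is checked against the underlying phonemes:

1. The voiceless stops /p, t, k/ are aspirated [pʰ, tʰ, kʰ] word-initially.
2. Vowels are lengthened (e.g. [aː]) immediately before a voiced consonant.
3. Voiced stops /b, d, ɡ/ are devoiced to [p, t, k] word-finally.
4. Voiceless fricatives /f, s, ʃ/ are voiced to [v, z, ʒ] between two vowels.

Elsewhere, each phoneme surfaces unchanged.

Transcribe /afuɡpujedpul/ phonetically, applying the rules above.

[avuːɡpuːjeːdpuːl]

/a/ — word-initial; rule 2 does not apply here → [a].
/f/ meets the environment for rule 4 (between two vowels) → [v].
/u/ — between /f/ and /ɡ/, before a voiced consonant — surfaces as [uː] (rule 2).
/ɡ/ (between /u/ and /p/): rule 3 targets it, but not word-finally → unchanged [ɡ].
/p/ — between /ɡ/ and /u/; rule 1 does not apply here → [p].
/u/ (between /p/ and /j/): before a voiced consonant, so rule 2 applies → [uː].
/j/ — not in any rule's target class → [j].
/e/ — between /j/ and /d/, before a voiced consonant — surfaces as [eː] (rule 2).
/d/ (between /e/ and /p/) is in the target of rule 3 but the environment (word-finally) is not met → [d].
/p/ (between /d/ and /u/) is in the target of rule 1 but the environment (word-initially) is not met → [p].
Rule 2 applies to /u/ (between /p/ and /l/: before a voiced consonant) → [uː].
/l/ stays [l].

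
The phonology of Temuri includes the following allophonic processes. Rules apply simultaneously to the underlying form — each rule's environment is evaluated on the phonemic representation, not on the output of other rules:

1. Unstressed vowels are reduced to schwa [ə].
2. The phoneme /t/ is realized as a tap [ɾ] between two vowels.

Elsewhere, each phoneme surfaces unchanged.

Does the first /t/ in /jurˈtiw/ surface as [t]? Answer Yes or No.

Yes

/t/ — between /r/ and /i/; rule 2 does not apply here → [t].
The actual realization is [t], which matches [t].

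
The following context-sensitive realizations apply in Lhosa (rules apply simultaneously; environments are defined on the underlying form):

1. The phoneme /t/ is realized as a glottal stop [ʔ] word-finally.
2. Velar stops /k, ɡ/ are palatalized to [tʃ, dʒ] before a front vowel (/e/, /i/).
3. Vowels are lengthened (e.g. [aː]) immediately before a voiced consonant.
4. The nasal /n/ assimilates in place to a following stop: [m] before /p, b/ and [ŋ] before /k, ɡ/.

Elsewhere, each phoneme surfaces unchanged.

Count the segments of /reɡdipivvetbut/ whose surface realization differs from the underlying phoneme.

3

Segments that undergo a rule: /e/ → [eː] (rule 3); /i/ → [iː] (rule 3); /t/ → [ʔ] (rule 1).
All other segments surface unchanged.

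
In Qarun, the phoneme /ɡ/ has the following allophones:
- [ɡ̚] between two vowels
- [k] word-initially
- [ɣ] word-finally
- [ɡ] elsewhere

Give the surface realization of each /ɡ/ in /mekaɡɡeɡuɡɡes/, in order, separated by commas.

[ɡ], [ɡ], [ɡ̚], [ɡ], [ɡ]

Occurrence 1 (position 5): no conditioning environment matches → elsewhere allophone [ɡ].
Occurrence 2 (position 6): no conditioning environment matches → elsewhere allophone [ɡ].
Occurrence 3 (position 8): between two vowels → [ɡ̚].
Occurrence 4 (position 10): no conditioning environment matches → elsewhere allophone [ɡ].
Occurrence 5 (position 11): no conditioning environment matches → elsewhere allophone [ɡ].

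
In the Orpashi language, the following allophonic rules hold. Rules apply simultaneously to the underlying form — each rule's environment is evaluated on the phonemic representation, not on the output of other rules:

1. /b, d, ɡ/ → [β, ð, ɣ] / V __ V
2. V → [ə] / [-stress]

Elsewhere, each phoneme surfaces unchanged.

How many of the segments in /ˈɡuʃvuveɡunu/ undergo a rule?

Segments that undergo a rule: /u/ → [ə] (rule 2); /e/ → [ə] (rule 2); /ɡ/ → [ɣ] (rule 1); /u/ → [ə] (rule 2); /u/ → [ə] (rule 2).
All other segments surface unchanged.

5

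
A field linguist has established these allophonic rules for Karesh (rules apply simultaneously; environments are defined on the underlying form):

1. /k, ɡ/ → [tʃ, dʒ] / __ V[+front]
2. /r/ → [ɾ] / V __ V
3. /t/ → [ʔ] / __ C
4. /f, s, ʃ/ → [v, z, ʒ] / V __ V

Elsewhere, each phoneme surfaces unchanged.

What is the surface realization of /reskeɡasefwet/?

[restʃeɡazefwet]

/r/ — word-initial; rule 2 does not apply here → [r].
/e/ (between /r/ and /s/): no rule targets it → [e].
/s/ (between /e/ and /k/) is in the target of rule 4 but the environment (between two vowels) is not met → [s].
Rule 1 applies to /k/ (between /s/ and /e/: before a front vowel) → [tʃ].
/e/ — not in any rule's target class → [e].
/ɡ/ (between /e/ and /a/): rule 1 targets it, but not before a front vowel → unchanged [ɡ].
/a/ (between /ɡ/ and /s/): no rule targets it → [a].
/s/ (between /a/ and /e/) occurs between two vowels → [z] by rule 4.
/e/ — not in any rule's target class → [e].
/f/ (between /e/ and /w/): rule 4 targets it, but not between two vowels → unchanged [f].
/w/ stays [w].
/e/ (between /w/ and /t/): no rule targets it → [e].
/t/ (word-final) is in the target of rule 3 but the environment (immediately before a consonant) is not met → [t].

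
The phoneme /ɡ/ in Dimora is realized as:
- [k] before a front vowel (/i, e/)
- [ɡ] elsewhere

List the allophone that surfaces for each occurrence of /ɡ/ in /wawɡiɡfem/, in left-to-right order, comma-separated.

[k], [ɡ]

Occurrence 1 (position 4): before a front vowel (/i, e/) → [k].
Occurrence 2 (position 6): no conditioning environment matches → elsewhere allophone [ɡ].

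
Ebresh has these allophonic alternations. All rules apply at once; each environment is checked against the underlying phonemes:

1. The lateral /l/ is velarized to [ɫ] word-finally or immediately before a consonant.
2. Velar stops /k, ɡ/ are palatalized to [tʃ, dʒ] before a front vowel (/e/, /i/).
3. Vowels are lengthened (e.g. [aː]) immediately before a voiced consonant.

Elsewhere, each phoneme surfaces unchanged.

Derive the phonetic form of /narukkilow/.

[naːruktʃiːloːw]

/n/ — not in any rule's target class → [n].
/a/ (between /n/ and /r/) occurs before a voiced consonant → [aː] by rule 3.
/r/ — not in any rule's target class → [r].
/u/ (between /r/ and /k/) is in the target of rule 3 but the environment (before a voiced consonant) is not met → [u].
/k/ (between /u/ and /k/) fails the environment for rule 2, so it stays [k].
/k/ (between /k/ and /i/): before a front vowel, so rule 2 applies → [tʃ].
/i/ (between /k/ and /l/): before a voiced consonant, so rule 3 applies → [iː].
/l/ (between /i/ and /o/): rule 1 targets it, but not word-finally or immediately before a consonant → unchanged [l].
/o/ (between /l/ and /w/): before a voiced consonant, so rule 3 applies → [oː].
/w/ (word-final): no rule targets it → [w].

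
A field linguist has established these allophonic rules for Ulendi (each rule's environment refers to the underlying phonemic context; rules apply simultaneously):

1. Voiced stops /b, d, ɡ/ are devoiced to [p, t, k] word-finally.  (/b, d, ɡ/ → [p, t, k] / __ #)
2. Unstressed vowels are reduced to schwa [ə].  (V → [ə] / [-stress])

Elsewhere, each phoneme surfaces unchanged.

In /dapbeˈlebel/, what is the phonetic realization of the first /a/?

[ə]

/a/ (between /d/ and /p/): in an unstressed syllable, so rule 2 applies → [ə].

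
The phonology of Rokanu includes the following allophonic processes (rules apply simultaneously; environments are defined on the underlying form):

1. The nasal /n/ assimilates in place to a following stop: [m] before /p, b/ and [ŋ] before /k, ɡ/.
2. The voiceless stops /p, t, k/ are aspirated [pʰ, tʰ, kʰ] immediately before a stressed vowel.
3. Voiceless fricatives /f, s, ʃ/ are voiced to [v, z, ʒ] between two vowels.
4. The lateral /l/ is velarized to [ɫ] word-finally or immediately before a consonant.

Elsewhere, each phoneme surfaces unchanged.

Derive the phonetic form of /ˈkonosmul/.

/k/ meets the environment for rule 2 (immediately before a stressed vowel) → [kʰ].
/n/ (between /o/ and /o/): rule 1 targets it, but not before a labial or velar stop → unchanged [n].
/s/ (between /o/ and /m/): rule 3 targets it, but not between two vowels → unchanged [s].
/l/ meets the environment for rule 4 (word-finally or immediately before a consonant) → [ɫ].

[ˈkʰonosmuɫ]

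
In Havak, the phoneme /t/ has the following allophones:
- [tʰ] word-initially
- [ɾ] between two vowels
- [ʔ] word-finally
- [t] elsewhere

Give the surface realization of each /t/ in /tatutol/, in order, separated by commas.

Occurrence 1 (position 1): word-initially → [tʰ].
Occurrence 2 (position 3): between two vowels → [ɾ].
Occurrence 3 (position 5): between two vowels → [ɾ].

[tʰ], [ɾ], [ɾ]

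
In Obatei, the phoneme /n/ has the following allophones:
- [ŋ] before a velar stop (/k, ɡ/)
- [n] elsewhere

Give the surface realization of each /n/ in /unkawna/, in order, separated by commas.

Occurrence 1 (position 2): before a velar stop → [ŋ].
Occurrence 2 (position 6): no conditioning environment matches → elsewhere allophone [n].

[ŋ], [n]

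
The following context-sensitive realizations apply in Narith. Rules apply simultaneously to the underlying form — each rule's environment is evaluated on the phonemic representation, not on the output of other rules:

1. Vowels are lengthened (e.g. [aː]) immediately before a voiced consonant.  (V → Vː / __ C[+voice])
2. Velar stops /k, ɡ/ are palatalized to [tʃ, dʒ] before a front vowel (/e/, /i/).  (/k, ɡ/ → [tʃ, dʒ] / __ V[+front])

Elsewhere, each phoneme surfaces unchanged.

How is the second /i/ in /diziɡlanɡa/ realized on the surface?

/i/ (between /z/ and /ɡ/): before a voiced consonant, so rule 1 applies → [iː].

[iː]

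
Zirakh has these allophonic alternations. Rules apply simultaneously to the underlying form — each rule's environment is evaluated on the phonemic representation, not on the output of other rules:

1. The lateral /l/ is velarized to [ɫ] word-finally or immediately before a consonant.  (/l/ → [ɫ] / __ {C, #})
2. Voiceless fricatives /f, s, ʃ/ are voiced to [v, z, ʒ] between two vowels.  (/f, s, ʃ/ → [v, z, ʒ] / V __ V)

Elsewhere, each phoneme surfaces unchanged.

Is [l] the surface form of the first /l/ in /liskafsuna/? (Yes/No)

/l/ (word-initial) fails the environment for rule 1, so it stays [l].
The actual realization is [l], which matches [l].

Yes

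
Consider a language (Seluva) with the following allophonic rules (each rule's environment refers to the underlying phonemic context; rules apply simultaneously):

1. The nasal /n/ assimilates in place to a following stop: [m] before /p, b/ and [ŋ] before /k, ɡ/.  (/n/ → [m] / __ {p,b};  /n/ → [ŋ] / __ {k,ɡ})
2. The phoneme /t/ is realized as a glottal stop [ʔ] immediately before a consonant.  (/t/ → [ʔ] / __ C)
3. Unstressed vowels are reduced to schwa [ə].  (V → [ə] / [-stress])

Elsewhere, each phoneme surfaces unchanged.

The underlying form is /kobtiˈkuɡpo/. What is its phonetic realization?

[kəbtəˈkuɡpə]

/k/ (word-initial): no rule targets it → [k].
Rule 3 applies to /o/ (between /k/ and /b/: in an unstressed syllable) → [ə].
/b/ (between /o/ and /t/) is unaffected → [b].
/t/ (between /b/ and /i/) is in the target of rule 2 but the environment (immediately before a consonant) is not met → [t].
Rule 3 applies to /i/ (between /t/ and /k/: in an unstressed syllable) → [ə].
/k/ (between /i/ and /u/): no rule targets it → [k].
/u/ (between /k/ and /ɡ/) is in the target of rule 3 but the environment (in an unstressed syllable) is not met → [u].
/ɡ/ stays [ɡ].
/p/ (between /ɡ/ and /o/): no rule targets it → [p].
Rule 3 applies to /o/ (word-final: in an unstressed syllable) → [ə].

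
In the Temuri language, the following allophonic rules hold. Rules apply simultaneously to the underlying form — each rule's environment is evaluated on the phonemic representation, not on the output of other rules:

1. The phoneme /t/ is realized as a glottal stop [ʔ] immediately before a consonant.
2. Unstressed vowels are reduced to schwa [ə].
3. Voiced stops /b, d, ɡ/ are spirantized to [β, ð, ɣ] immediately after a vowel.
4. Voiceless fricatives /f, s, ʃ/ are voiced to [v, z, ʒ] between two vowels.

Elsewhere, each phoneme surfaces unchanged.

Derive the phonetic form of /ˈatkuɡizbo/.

/a/ (word-initial) fails the environment for rule 2, so it stays [a].
/t/ (between /a/ and /k/): immediately before a consonant, so rule 1 applies → [ʔ].
/k/ (between /t/ and /u/) is unaffected → [k].
/u/ meets the environment for rule 2 (in an unstressed syllable) → [ə].
Rule 3 applies to /ɡ/ (between /u/ and /i/: immediately after a vowel) → [ɣ].
/i/ meets the environment for rule 2 (in an unstressed syllable) → [ə].
/z/ (between /i/ and /b/) is unaffected → [z].
/b/ (between /z/ and /o/): rule 3 targets it, but not immediately after a vowel → unchanged [b].
/o/ (word-final) occurs in an unstressed syllable → [ə] by rule 2.

[ˈaʔkəɣəzbə]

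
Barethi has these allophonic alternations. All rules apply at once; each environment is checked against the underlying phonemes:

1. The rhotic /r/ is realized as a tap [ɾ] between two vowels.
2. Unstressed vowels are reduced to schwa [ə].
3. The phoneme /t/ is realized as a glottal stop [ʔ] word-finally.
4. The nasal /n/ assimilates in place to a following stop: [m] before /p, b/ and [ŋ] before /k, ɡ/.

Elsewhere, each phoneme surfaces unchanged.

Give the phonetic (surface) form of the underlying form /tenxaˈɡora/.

/t/ — word-initial; rule 3 does not apply here → [t].
Rule 2 applies to /e/ (between /t/ and /n/: in an unstressed syllable) → [ə].
/n/ (between /e/ and /x/) is in the target of rule 4 but the environment (before a labial or velar stop) is not met → [n].
/a/ — between /x/ and /ɡ/, in an unstressed syllable — surfaces as [ə] (rule 2).
/o/ (between /ɡ/ and /r/) fails the environment for rule 2, so it stays [o].
/r/ (between /o/ and /a/): between two vowels, so rule 1 applies → [ɾ].
/a/ — word-final, in an unstressed syllable — surfaces as [ə] (rule 2).

[tənxəˈɡoɾə]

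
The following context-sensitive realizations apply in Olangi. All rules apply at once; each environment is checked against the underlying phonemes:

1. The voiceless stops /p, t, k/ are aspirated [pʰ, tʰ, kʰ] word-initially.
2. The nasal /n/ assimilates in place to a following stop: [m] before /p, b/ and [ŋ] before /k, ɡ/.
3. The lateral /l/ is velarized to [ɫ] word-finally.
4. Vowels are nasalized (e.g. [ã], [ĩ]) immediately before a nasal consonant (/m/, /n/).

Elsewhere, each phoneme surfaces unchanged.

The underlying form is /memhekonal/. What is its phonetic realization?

[mẽmhekõnaɫ]

/e/ (between /m/ and /m/) occurs before a nasal consonant → [ẽ] by rule 4.
/e/ (between /h/ and /k/) fails the environment for rule 4, so it stays [e].
/k/ (between /e/ and /o/): rule 1 targets it, but not word-initially → unchanged [k].
/o/ meets the environment for rule 4 (before a nasal consonant) → [õ].
/n/ (between /o/ and /a/) is in the target of rule 2 but the environment (before a labial or velar stop) is not met → [n].
/a/ (between /n/ and /l/) is in the target of rule 4 but the environment (before a nasal consonant) is not met → [a].
/l/ meets the environment for rule 3 (word-finally) → [ɫ].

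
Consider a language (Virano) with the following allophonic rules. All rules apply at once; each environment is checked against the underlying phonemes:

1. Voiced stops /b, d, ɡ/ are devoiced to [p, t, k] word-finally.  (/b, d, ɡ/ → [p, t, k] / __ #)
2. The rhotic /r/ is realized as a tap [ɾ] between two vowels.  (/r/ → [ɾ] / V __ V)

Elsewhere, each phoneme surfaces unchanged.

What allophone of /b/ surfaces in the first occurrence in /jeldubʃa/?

/b/ (between /u/ and /ʃ/): rule 1 targets it, but not word-finally → unchanged [b].

[b]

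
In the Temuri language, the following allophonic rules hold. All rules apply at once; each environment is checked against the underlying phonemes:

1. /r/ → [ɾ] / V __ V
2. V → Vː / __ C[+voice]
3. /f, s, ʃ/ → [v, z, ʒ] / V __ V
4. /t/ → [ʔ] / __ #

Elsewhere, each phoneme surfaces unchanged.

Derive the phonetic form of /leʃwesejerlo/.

/l/ — not in any rule's target class → [l].
/e/ (between /l/ and /ʃ/) fails the environment for rule 2, so it stays [e].
/ʃ/ — between /e/ and /w/; rule 3 does not apply here → [ʃ].
/w/ (between /ʃ/ and /e/): no rule targets it → [w].
/e/ — between /w/ and /s/; rule 2 does not apply here → [e].
/s/ (between /e/ and /e/) occurs between two vowels → [z] by rule 3.
/e/ (between /s/ and /j/): before a voiced consonant, so rule 2 applies → [eː].
/j/ — not in any rule's target class → [j].
/e/ meets the environment for rule 2 (before a voiced consonant) → [eː].
/r/ — between /e/ and /l/; rule 1 does not apply here → [r].
/l/ — not in any rule's target class → [l].
/o/ (word-final): rule 2 targets it, but not before a voiced consonant → unchanged [o].

[leʃwezeːjeːrlo]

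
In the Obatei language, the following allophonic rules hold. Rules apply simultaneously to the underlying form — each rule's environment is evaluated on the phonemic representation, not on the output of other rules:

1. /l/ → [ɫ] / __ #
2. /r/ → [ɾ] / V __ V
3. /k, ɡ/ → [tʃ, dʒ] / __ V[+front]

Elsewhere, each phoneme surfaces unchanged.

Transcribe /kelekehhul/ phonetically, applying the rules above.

[tʃeletʃehhuɫ]

/k/ meets the environment for rule 3 (before a front vowel) → [tʃ].
/l/ (between /e/ and /e/) fails the environment for rule 1, so it stays [l].
/k/ (between /e/ and /e/) occurs before a front vowel → [tʃ] by rule 3.
/l/ (word-final) occurs word-finally → [ɫ] by rule 1.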